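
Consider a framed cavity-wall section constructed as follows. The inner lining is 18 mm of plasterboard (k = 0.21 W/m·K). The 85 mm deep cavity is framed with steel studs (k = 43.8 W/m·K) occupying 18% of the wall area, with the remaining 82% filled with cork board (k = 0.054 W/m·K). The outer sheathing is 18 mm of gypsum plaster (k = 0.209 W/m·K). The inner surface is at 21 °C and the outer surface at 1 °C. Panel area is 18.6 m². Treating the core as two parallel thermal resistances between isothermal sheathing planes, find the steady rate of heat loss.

Sheathing layers in series; stud and cavity paths in parallel between them.
R_inner = 0.018/(0.21×18.6) = 0.004608 K/W
R_stud  = 0.085/(43.8×0.18×18.6) = 5.796×10^-4 K/W
R_cav   = 0.085/(0.054×0.82×18.6) = 0.1032 K/W
1/R_core = 1/R_stud + 1/R_cav → R_core = 5.764×10^-4 K/W
R_outer = 0.018/(0.209×18.6) = 0.00463 K/W
R_total = 0.009815 K/W
Q = ΔT/R_total = 20/0.009815

Q ≈ 2040 W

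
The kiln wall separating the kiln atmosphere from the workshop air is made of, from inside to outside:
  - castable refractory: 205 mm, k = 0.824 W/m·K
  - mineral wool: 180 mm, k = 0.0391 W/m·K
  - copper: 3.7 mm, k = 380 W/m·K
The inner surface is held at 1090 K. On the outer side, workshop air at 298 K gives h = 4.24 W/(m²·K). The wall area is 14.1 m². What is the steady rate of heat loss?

Q ≈ 2190 W

Model the wall as resistances in series:
R_castable refractory = L/(kA) = 0.205/(0.824×14.1) = 0.01764 K/W
R_mineral wool = L/(kA) = 0.18/(0.0391×14.1) = 0.3265 K/W
R_copper = L/(kA) = 0.0037/(380×14.1) = 6.906×10^-7 K/W
R_outer film = 1/(h_o·A) = 1/(4.24×14.1) = 0.01673 K/W
R_total = 0.3609 K/W
Q = ΔT / R_total = 792 / 0.3609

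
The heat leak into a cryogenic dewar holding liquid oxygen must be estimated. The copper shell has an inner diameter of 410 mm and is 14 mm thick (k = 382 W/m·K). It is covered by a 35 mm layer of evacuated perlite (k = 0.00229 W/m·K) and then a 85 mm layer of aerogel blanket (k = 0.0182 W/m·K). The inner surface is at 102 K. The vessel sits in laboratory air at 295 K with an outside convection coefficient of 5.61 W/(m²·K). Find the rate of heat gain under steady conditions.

Q ≈ 7.34 W

Radial (spherical) resistances in series:
R_copper shell = (1/0.205 − 1/0.219)/(4π×382) = 6.496×10^-5 K/W
R_evacuated perlite = (1/0.219 − 1/0.254)/(4π×0.00229) = 21.86 K/W
R_aerogel blanket = (1/0.254 − 1/0.339)/(4π×0.0182) = 4.316 K/W
R_outer film = 1/(h·4πr_o²) = 1/(5.61×4π×0.339²) = 0.1234 K/W
R_total = 26.3 K/W
Q = ΔT/R_total = 193/26.3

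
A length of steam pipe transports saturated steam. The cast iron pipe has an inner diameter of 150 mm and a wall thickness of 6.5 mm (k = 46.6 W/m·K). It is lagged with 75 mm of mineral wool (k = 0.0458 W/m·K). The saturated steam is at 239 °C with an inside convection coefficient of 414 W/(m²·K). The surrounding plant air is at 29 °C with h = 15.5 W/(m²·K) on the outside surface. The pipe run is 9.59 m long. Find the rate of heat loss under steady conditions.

Per-layer cylindrical resistances, series-summed:
R_inner film = 1/(h_i·2πr₁L) = 1/(414×2π×0.075×9.59) = 5.345×10^-4 K/W
R_cast iron pipe wall = ln(81.5/75)/(2π×46.6×9.59) = 2.96×10^-5 K/W
R_mineral wool = ln(156.5/81.5)/(2π×0.0458×9.59) = 0.2364 K/W
R_outer film = 1/(h_o·2πr_oL) = 1/(15.5×2π×0.1565×9.59) = 0.006842 K/W
R_total = 0.2438 K/W
Q = ΔT/R_total = 210/0.2438

Q ≈ 861 W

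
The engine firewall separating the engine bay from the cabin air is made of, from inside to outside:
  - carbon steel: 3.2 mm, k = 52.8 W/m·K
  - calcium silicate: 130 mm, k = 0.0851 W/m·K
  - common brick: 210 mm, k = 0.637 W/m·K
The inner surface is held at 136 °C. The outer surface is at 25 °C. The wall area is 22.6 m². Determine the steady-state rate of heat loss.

Thermal resistances in series:
R_carbon steel = L/(kA) = 0.0032/(52.8×22.6) = 2.682×10^-6 K/W
R_calcium silicate = L/(kA) = 0.13/(0.0851×22.6) = 0.06759 K/W
R_common brick = L/(kA) = 0.21/(0.637×22.6) = 0.01459 K/W
R_total = 0.08218 K/W
Q = ΔT / R_total = 111 / 0.08218

Q ≈ 1350 W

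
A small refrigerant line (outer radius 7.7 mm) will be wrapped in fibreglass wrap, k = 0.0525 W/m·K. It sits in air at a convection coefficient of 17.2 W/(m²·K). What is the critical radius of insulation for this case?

r_cr ≈ 3.05 mm

For a cylinder r_cr = k/h = 0.0525/17.2
r_cr = 3.05 mm; since the bare radius (7.7 mm) is above r_cr, any added insulation will reduce heat loss.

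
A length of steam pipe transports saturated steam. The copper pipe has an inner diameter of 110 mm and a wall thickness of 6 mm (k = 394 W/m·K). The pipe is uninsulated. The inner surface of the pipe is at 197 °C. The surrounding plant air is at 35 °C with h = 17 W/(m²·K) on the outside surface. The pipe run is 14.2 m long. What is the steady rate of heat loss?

Q ≈ 15000 W

Radial resistances (cylindrical: R_cond = ln(r_o/r_i)/(2πkL), R_conv = 1/(h·2πrL)):
R_copper pipe wall = ln(61/55)/(2π×394×14.2) = 2.945×10^-6 K/W
R_outer film = 1/(h_o·2πr_oL) = 1/(17×2π×0.061×14.2) = 0.01081 K/W
R_total = 0.01081 K/W
Q = ΔT/R_total = 162/0.01081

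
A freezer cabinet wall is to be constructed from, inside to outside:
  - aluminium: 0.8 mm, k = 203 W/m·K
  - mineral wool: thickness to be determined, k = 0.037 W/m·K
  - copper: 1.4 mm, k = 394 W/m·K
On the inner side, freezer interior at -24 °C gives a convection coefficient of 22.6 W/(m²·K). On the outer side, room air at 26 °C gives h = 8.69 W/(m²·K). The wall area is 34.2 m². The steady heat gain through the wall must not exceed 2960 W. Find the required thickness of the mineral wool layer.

L ≈ 15.5 mm

Series thermal resistances:
R_inner film = 1/(h_i·A) = 1/(22.6×34.2) = 0.001294 K/W
R_aluminium = L/(kA) = 0.0008/(203×34.2) = 1.152×10^-7 K/W
R_copper = L/(kA) = 0.0014/(394×34.2) = 1.039×10^-7 K/W
R_outer film = 1/(h_o·A) = 1/(8.69×34.2) = 0.003365 K/W
Sum of the known resistances R_other = 0.004659 K/W
Required total resistance R_tot = ΔT/Q_allow = 50/2960 = 0.01689 K/W
R_mineral wool = R_tot − R_other = 0.01223 K/W
L = R·k·A = 0.01223×0.037×34.2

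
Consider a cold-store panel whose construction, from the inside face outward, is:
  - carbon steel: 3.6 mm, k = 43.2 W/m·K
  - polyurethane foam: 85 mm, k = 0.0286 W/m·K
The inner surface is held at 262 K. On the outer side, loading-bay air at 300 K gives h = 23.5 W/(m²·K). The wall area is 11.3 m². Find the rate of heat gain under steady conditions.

Using the resistance-network approach (series):
R_carbon steel = L/(kA) = 0.0036/(43.2×11.3) = 7.375×10^-6 K/W
R_polyurethane foam = L/(kA) = 0.085/(0.0286×11.3) = 0.263 K/W
R_outer film = 1/(h_o·A) = 1/(23.5×11.3) = 0.003766 K/W
R_total = 0.2668 K/W
Q = ΔT / R_total = 38 / 0.2668

Q ≈ 142 W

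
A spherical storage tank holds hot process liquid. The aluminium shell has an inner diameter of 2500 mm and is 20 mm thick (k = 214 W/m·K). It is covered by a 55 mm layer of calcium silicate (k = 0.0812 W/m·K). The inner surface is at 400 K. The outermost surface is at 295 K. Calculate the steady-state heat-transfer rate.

Radial (spherical) resistances in series:
R_aluminium shell = (1/1.25 − 1/1.27)/(4π×214) = 4.685×10^-6 K/W
R_calcium silicate = (1/1.27 − 1/1.325)/(4π×0.0812) = 0.03203 K/W
R_total = 0.03204 K/W
Q = ΔT/R_total = 105/0.03204

Q ≈ 3280 W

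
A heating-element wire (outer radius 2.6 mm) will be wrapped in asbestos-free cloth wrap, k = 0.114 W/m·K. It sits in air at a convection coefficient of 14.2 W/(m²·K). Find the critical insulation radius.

For a cylinder r_cr = k/h = 0.114/14.2
r_cr = 8.03 mm; since the bare radius (2.6 mm) is below r_cr, adding a thin layer of insulation will *increase* heat loss.

r_cr ≈ 8.03 mm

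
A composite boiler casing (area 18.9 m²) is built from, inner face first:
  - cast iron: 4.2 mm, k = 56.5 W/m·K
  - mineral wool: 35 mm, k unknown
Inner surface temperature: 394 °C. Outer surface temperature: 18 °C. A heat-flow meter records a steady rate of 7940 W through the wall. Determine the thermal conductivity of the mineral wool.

k ≈ 0.0391 W/(m·K)

Model the wall as resistances in series:
R_cast iron = L/(kA) = 0.0042/(56.5×18.9) = 3.933×10^-6 K/W
Sum of known resistances R_other = 3.933×10^-6 K/W
Total R = ΔT/Q = 376/7940 = 0.04736 K/W
R_mineral wool = R_total − R_other = 0.04735 K/W
k = L/(R·A) = 0.035/(0.04735×18.9)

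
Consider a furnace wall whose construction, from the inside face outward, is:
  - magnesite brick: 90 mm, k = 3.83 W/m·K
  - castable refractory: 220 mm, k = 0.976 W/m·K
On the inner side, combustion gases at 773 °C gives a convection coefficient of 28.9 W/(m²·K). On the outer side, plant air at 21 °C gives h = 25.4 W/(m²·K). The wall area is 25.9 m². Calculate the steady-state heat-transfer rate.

Model the wall as resistances in series:
R_inner film = 1/(h_i·A) = 1/(28.9×25.9) = 0.001336 K/W
R_magnesite brick = L/(kA) = 0.09/(3.83×25.9) = 9.073×10^-4 K/W
R_castable refractory = L/(kA) = 0.22/(0.976×25.9) = 0.008703 K/W
R_outer film = 1/(h_o·A) = 1/(25.4×25.9) = 0.00152 K/W
R_total = 0.01247 K/W
Q = ΔT / R_total = 752 / 0.01247

Q ≈ 60300 W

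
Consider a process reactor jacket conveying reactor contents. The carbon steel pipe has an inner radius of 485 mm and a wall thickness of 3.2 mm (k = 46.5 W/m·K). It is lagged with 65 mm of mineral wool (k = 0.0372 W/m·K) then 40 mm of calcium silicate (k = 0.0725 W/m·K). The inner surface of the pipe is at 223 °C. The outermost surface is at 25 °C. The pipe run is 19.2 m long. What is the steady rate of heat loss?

Cylindrical conduction, so R = ln(r₂/r₁)/(2πkL) per layer, in series:
R_carbon steel pipe wall = ln(488.2/485)/(2π×46.5×19.2) = 1.172×10^-6 K/W
R_mineral wool = ln(553.2/488.2)/(2π×0.0372×19.2) = 0.02785 K/W
R_calcium silicate = ln(593.2/553.2)/(2π×0.0725×19.2) = 0.007982 K/W
R_total = 0.03584 K/W
Q = ΔT/R_total = 198/0.03584

Q ≈ 5530 W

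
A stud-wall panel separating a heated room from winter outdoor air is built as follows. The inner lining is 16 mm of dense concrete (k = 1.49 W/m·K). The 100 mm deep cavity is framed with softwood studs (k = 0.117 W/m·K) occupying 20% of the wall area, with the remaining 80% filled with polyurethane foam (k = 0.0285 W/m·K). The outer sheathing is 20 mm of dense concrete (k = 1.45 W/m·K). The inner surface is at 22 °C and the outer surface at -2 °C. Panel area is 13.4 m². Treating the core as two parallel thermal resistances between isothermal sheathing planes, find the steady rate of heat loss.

Q ≈ 147 W

Sheathing layers in series; stud and cavity paths in parallel between them.
R_inner = 0.016/(1.49×13.4) = 8.014×10^-4 K/W
R_stud  = 0.1/(0.117×0.2×13.4) = 0.3189 K/W
R_cav   = 0.1/(0.0285×0.8×13.4) = 0.3273 K/W
1/R_core = 1/R_stud + 1/R_cav → R_core = 0.1615 K/W
R_outer = 0.02/(1.45×13.4) = 0.001029 K/W
R_total = 0.1634 K/W
Q = ΔT/R_total = 24/0.1634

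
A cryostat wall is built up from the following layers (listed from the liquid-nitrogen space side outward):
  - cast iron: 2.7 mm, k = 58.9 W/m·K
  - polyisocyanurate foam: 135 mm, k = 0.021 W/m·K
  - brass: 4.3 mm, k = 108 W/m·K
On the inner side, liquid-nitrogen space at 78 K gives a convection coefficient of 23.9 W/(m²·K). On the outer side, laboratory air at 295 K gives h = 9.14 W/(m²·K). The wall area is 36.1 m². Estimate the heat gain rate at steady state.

Q ≈ 1190 W

Treating each layer as a thermal resistance in series:
R_inner film = 1/(h_i·A) = 1/(23.9×36.1) = 0.001159 K/W
R_cast iron = L/(kA) = 0.0027/(58.9×36.1) = 1.27×10^-6 K/W
R_polyisocyanurate foam = L/(kA) = 0.135/(0.021×36.1) = 0.1781 K/W
R_brass = L/(kA) = 0.0043/(108×36.1) = 1.103×10^-6 K/W
R_outer film = 1/(h_o·A) = 1/(9.14×36.1) = 0.003031 K/W
R_total = 0.1823 K/W
Q = ΔT / R_total = 217 / 0.1823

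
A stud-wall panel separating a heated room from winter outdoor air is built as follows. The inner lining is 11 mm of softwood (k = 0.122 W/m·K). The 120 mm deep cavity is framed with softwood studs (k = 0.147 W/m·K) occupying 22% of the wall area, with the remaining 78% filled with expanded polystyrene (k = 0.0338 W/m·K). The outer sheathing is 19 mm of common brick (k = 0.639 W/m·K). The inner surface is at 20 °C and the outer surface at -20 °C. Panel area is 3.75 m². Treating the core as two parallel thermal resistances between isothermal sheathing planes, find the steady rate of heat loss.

Sheathing layers in series; stud and cavity paths in parallel between them.
R_inner = 0.011/(0.122×3.75) = 0.02404 K/W
R_stud  = 0.12/(0.147×0.22×3.75) = 0.9895 K/W
R_cav   = 0.12/(0.0338×0.78×3.75) = 1.214 K/W
1/R_core = 1/R_stud + 1/R_cav → R_core = 0.5451 K/W
R_outer = 0.019/(0.639×3.75) = 0.007929 K/W
R_total = 0.5771 K/W
Q = ΔT/R_total = 40/0.5771

Q ≈ 69.3 W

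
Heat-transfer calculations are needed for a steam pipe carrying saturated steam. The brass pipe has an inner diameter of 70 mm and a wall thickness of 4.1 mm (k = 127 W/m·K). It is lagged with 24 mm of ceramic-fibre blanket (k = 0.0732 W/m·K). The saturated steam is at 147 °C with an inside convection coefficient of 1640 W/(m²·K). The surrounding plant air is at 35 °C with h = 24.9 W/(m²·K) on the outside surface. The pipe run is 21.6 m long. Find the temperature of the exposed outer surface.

For a radial system each layer contributes R = ln(r_out/r_in)/(2πkL); films add R = 1/(hA).
R_inner film = 1/(h_i·2πr₁L) = 1/(1640×2π×0.035×21.6) = 1.284×10^-4 K/W
R_brass pipe wall = ln(39.1/35)/(2π×127×21.6) = 6.427×10^-6 K/W
R_ceramic-fibre blanket = ln(63.1/39.1)/(2π×0.0732×21.6) = 0.04818 K/W
R_outer film = 1/(h_o·2πr_oL) = 1/(24.9×2π×0.0631×21.6) = 0.00469 K/W
R_total = 0.053 K/W
Q = ΔT/R_total = 112/0.053
Q = 2110 W
T_interface = T_inner − Q·ΣR(inner→interface) = 147 − 2110×0.04831

T ≈ 44.9 °C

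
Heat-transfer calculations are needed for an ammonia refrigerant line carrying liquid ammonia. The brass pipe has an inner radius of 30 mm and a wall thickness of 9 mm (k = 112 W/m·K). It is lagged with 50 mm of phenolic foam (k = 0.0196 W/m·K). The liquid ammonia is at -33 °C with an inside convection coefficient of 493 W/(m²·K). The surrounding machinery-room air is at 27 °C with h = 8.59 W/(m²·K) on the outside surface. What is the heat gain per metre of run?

q′ ≈ 8.67 W/m

Treating each annulus and film as a series resistance:
R_inner film = 1/(h_i·2πr₁L) = 1/(493×2π×0.03×1) = 0.01076 K/W
R_brass pipe wall = ln(39/30)/(2π×112×1) = 3.728×10^-4 K/W
R_phenolic foam = ln(89/39)/(2π×0.0196×1) = 6.7 K/W
R_outer film = 1/(h_o·2πr_oL) = 1/(8.59×2π×0.089×1) = 0.2082 K/W
R_total = 6.919 K/W
Q = ΔT/R_total = 60/6.919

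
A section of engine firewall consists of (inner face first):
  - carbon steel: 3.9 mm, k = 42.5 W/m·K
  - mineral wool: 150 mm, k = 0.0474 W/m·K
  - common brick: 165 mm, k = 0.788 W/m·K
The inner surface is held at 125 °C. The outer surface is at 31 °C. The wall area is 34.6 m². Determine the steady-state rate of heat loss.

Using the resistance-network approach (series):
R_carbon steel = L/(kA) = 0.0039/(42.5×34.6) = 2.652×10^-6 K/W
R_mineral wool = L/(kA) = 0.15/(0.0474×34.6) = 0.09146 K/W
R_common brick = L/(kA) = 0.165/(0.788×34.6) = 0.006052 K/W
R_total = 0.09752 K/W
Q = ΔT / R_total = 94 / 0.09752

Q ≈ 964 W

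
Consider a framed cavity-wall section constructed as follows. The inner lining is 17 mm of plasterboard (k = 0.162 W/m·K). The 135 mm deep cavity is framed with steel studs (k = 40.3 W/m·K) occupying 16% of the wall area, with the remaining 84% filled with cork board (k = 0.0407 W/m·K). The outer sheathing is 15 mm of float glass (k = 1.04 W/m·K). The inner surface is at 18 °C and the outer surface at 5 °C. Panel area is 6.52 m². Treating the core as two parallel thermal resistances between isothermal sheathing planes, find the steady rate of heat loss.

Sheathing layers in series; stud and cavity paths in parallel between them.
R_inner = 0.017/(0.162×6.52) = 0.01609 K/W
R_stud  = 0.135/(40.3×0.16×6.52) = 0.003211 K/W
R_cav   = 0.135/(0.0407×0.84×6.52) = 0.6056 K/W
1/R_core = 1/R_stud + 1/R_cav → R_core = 0.003194 K/W
R_outer = 0.015/(1.04×6.52) = 0.002212 K/W
R_total = 0.0215 K/W
Q = ΔT/R_total = 13/0.0215

Q ≈ 605 W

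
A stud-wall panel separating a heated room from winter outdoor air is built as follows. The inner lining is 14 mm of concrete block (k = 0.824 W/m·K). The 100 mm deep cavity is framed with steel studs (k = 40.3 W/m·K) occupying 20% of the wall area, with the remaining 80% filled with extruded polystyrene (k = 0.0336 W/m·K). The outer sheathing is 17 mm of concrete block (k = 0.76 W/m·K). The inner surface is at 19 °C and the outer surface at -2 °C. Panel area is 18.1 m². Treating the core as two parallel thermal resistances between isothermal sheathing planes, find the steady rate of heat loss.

Q ≈ 7350 W

Sheathing layers in series; stud and cavity paths in parallel between them.
R_inner = 0.014/(0.824×18.1) = 9.387×10^-4 K/W
R_stud  = 0.1/(40.3×0.2×18.1) = 6.855×10^-4 K/W
R_cav   = 0.1/(0.0336×0.8×18.1) = 0.2055 K/W
1/R_core = 1/R_stud + 1/R_cav → R_core = 6.832×10^-4 K/W
R_outer = 0.017/(0.76×18.1) = 0.001236 K/W
R_total = 0.002858 K/W
Q = ΔT/R_total = 21/0.002858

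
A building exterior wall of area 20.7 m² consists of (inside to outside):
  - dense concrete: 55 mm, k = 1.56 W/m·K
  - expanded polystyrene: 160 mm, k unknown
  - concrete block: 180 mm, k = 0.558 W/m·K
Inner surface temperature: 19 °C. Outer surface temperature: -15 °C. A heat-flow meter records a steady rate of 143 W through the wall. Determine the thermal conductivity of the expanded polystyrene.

k ≈ 0.0351 W/(m·K)

Thermal resistances in series:
R_dense concrete = L/(kA) = 0.055/(1.56×20.7) = 0.001703 K/W
R_concrete block = L/(kA) = 0.18/(0.558×20.7) = 0.01558 K/W
Sum of known resistances R_other = 0.01729 K/W
Total R = ΔT/Q = 34/143 = 0.2378 K/W
R_expanded polystyrene = R_total − R_other = 0.2205 K/W
k = L/(R·A) = 0.16/(0.2205×20.7)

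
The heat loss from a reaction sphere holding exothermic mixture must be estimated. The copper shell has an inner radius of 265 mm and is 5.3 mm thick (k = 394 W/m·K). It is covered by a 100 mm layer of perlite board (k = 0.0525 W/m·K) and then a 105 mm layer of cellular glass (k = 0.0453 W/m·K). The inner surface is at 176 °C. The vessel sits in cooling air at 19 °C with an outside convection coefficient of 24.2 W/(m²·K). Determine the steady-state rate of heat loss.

Radial (spherical) resistances in series:
R_copper shell = (1/0.265 − 1/0.2703)/(4π×394) = 1.494×10^-5 K/W
R_perlite board = (1/0.2703 − 1/0.3703)/(4π×0.0525) = 1.514 K/W
R_cellular glass = (1/0.3703 − 1/0.4753)/(4π×0.0453) = 1.048 K/W
R_outer film = 1/(h·4πr_o²) = 1/(24.2×4π×0.4753²) = 0.01456 K/W
R_total = 2.577 K/W
Q = ΔT/R_total = 157/2.577

Q ≈ 60.9 W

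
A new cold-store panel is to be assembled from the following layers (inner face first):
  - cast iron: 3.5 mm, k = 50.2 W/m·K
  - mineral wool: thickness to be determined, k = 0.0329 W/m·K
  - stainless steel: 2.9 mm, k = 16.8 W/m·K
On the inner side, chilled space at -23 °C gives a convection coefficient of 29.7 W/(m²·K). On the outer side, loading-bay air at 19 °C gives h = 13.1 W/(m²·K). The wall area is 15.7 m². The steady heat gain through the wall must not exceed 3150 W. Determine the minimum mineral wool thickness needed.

L ≈ 3.26 mm

Model the wall as resistances in series:
R_inner film = 1/(h_i·A) = 1/(29.7×15.7) = 0.002145 K/W
R_cast iron = L/(kA) = 0.0035/(50.2×15.7) = 4.441×10^-6 K/W
R_stainless steel = L/(kA) = 0.0029/(16.8×15.7) = 1.099×10^-5 K/W
R_outer film = 1/(h_o·A) = 1/(13.1×15.7) = 0.004862 K/W
Sum of the known resistances R_other = 0.007022 K/W
Required total resistance R_tot = ΔT/Q_allow = 42/3150 = 0.01333 K/W
R_mineral wool = R_tot − R_other = 0.006311 K/W
L = R·k·A = 0.006311×0.0329×15.7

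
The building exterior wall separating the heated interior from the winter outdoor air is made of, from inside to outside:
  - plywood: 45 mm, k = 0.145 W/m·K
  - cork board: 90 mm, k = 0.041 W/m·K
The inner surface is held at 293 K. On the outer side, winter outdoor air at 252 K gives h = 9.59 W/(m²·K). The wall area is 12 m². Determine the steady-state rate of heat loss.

Q ≈ 189 W

Series thermal resistances:
R_plywood = L/(kA) = 0.045/(0.145×12) = 0.02586 K/W
R_cork board = L/(kA) = 0.09/(0.041×12) = 0.1829 K/W
R_outer film = 1/(h_o·A) = 1/(9.59×12) = 0.00869 K/W
R_total = 0.2175 K/W
Q = ΔT / R_total = 41 / 0.2175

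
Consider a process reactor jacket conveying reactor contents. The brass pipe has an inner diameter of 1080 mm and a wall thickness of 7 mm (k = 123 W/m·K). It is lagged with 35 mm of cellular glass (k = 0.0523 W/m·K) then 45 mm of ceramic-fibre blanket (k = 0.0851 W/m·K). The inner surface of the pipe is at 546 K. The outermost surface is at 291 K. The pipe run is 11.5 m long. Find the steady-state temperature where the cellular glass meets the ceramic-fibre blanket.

For a radial system each layer contributes R = ln(r_out/r_in)/(2πkL); films add R = 1/(hA).
R_brass pipe wall = ln(547/540)/(2π×123×11.5) = 1.449×10^-6 K/W
R_cellular glass = ln(582/547)/(2π×0.0523×11.5) = 0.01641 K/W
R_ceramic-fibre blanket = ln(627/582)/(2π×0.0851×11.5) = 0.01211 K/W
R_total = 0.02853 K/W
Q = ΔT/R_total = 255/0.02853
Q = 8940 W
T_interface = T_inner − Q·ΣR(inner→interface) = 546 − 8940×0.01641

T ≈ 399 K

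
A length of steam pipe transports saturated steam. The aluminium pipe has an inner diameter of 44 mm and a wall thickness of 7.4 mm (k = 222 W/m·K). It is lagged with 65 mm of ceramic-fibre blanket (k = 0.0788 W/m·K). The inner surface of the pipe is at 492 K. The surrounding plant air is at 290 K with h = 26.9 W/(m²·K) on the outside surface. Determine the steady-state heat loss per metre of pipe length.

q′ ≈ 83.5 W/m

Cylindrical conduction, so R = ln(r₂/r₁)/(2πkL) per layer, in series:
R_aluminium pipe wall = ln(29.4/22)/(2π×222×1) = 2.079×10^-4 K/W
R_ceramic-fibre blanket = ln(94.4/29.4)/(2π×0.0788×1) = 2.356 K/W
R_outer film = 1/(h_o·2πr_oL) = 1/(26.9×2π×0.0944×1) = 0.06268 K/W
R_total = 2.419 K/W
Q = ΔT/R_total = 202/2.419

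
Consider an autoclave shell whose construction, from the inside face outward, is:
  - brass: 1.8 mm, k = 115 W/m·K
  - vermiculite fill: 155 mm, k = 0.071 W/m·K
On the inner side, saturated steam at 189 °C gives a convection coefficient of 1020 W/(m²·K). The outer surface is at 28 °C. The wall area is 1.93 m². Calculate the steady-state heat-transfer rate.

Q ≈ 142 W

Series thermal resistances:
R_inner film = 1/(h_i·A) = 1/(1020×1.93) = 5.08×10^-4 K/W
R_brass = L/(kA) = 0.0018/(115×1.93) = 8.11×10^-6 K/W
R_vermiculite fill = L/(kA) = 0.155/(0.071×1.93) = 1.131 K/W
R_total = 1.132 K/W
Q = ΔT / R_total = 161 / 1.132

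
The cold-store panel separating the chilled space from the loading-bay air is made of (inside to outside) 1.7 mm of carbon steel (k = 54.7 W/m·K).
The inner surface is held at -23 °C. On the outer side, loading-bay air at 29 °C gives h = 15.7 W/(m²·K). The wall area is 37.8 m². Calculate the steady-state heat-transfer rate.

Thermal resistances in series:
R_carbon steel = L/(kA) = 0.0017/(54.7×37.8) = 8.222×10^-7 K/W
R_outer film = 1/(h_o·A) = 1/(15.7×37.8) = 0.001685 K/W
R_total = 0.001686 K/W
Q = ΔT / R_total = 52 / 0.001686

Q ≈ 30800 W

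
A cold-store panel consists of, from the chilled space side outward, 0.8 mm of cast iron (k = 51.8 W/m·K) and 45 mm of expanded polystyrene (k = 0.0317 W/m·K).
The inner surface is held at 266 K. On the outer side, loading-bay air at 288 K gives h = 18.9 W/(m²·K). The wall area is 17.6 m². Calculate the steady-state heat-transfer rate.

Q ≈ 263 W

Treating each layer as a thermal resistance in series:
R_cast iron = L/(kA) = 0.0008/(51.8×17.6) = 8.775×10^-7 K/W
R_expanded polystyrene = L/(kA) = 0.045/(0.0317×17.6) = 0.08066 K/W
R_outer film = 1/(h_o·A) = 1/(18.9×17.6) = 0.003006 K/W
R_total = 0.08366 K/W
Q = ΔT / R_total = 22 / 0.08366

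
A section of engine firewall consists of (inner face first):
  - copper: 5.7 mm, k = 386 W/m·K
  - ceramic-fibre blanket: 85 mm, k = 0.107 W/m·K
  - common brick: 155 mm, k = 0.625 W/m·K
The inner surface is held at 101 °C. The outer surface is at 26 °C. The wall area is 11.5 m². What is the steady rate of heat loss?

Thermal resistances in series:
R_copper = L/(kA) = 0.0057/(386×11.5) = 1.284×10^-6 K/W
R_ceramic-fibre blanket = L/(kA) = 0.085/(0.107×11.5) = 0.06908 K/W
R_common brick = L/(kA) = 0.155/(0.625×11.5) = 0.02157 K/W
R_total = 0.09064 K/W
Q = ΔT / R_total = 75 / 0.09064

Q ≈ 827 W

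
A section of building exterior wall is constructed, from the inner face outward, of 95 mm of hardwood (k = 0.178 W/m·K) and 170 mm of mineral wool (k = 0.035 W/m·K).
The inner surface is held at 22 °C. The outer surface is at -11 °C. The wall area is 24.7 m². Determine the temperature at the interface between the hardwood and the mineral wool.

T ≈ 18.7 °C

Thermal resistances in series:
R_hardwood = L/(kA) = 0.095/(0.178×24.7) = 0.02161 K/W
R_mineral wool = L/(kA) = 0.17/(0.035×24.7) = 0.1966 K/W
R_total = 0.2183 K/W;  Q = ΔT/R_total = 33/0.2183 = 151.2 W
T_interface = T_inner − Q·ΣR(inner→interface) = 22 − 151×0.02161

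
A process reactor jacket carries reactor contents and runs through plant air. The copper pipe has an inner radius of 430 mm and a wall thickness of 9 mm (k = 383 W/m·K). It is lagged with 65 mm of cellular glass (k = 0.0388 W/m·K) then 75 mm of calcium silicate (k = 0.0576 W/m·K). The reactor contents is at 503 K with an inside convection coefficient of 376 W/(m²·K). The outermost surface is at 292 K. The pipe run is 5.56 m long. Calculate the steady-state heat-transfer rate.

Q ≈ 1230 W

Treating each annulus and film as a series resistance:
R_inner film = 1/(h_i·2πr₁L) = 1/(376×2π×0.43×5.56) = 1.77×10^-4 K/W
R_copper pipe wall = ln(439/430)/(2π×383×5.56) = 1.548×10^-6 K/W
R_cellular glass = ln(504/439)/(2π×0.0388×5.56) = 0.1019 K/W
R_calcium silicate = ln(579/504)/(2π×0.0576×5.56) = 0.06894 K/W
R_total = 0.171 K/W
Q = ΔT/R_total = 211/0.171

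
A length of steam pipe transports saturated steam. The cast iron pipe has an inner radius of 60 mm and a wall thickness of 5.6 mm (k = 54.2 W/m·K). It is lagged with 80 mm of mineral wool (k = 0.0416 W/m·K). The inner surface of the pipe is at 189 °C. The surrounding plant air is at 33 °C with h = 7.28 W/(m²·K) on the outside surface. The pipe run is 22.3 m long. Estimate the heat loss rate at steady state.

Q ≈ 1090 W

For a radial system each layer contributes R = ln(r_out/r_in)/(2πkL); films add R = 1/(hA).
R_cast iron pipe wall = ln(65.6/60)/(2π×54.2×22.3) = 1.175×10^-5 K/W
R_mineral wool = ln(145.6/65.6)/(2π×0.0416×22.3) = 0.1368 K/W
R_outer film = 1/(h_o·2πr_oL) = 1/(7.28×2π×0.1456×22.3) = 0.006733 K/W
R_total = 0.1435 K/W
Q = ΔT/R_total = 156/0.1435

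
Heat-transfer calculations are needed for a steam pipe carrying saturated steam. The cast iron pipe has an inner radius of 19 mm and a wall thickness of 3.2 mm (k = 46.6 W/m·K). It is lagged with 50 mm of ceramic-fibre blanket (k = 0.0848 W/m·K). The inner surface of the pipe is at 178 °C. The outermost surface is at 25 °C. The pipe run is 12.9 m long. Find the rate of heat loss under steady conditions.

Q ≈ 891 W

Per-layer cylindrical resistances, series-summed:
R_cast iron pipe wall = ln(22.2/19)/(2π×46.6×12.9) = 4.121×10^-5 K/W
R_ceramic-fibre blanket = ln(72.2/22.2)/(2π×0.0848×12.9) = 0.1716 K/W
R_total = 0.1716 K/W
Q = ΔT/R_total = 153/0.1716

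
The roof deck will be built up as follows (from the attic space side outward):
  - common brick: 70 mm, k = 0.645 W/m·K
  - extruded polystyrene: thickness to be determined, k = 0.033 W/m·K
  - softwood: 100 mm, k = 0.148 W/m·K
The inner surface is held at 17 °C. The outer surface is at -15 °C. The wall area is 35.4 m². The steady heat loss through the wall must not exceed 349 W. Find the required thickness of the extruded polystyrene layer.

L ≈ 81.2 mm

Series thermal resistances:
R_common brick = L/(kA) = 0.07/(0.645×35.4) = 0.003066 K/W
R_softwood = L/(kA) = 0.1/(0.148×35.4) = 0.01909 K/W
Sum of the known resistances R_other = 0.02215 K/W
Required total resistance R_tot = ΔT/Q_allow = 32/349 = 0.09169 K/W
R_extruded polystyrene = R_tot − R_other = 0.06954 K/W
L = R·k·A = 0.06954×0.033×35.4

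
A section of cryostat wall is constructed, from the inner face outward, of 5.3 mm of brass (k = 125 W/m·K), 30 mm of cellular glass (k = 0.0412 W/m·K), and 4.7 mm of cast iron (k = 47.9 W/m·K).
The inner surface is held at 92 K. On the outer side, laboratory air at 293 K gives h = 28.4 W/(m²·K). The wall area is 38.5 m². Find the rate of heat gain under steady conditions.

Q ≈ 10100 W

Treating each layer as a thermal resistance in series:
R_brass = L/(kA) = 0.0053/(125×38.5) = 1.101×10^-6 K/W
R_cellular glass = L/(kA) = 0.03/(0.0412×38.5) = 0.01891 K/W
R_cast iron = L/(kA) = 0.0047/(47.9×38.5) = 2.549×10^-6 K/W
R_outer film = 1/(h_o·A) = 1/(28.4×38.5) = 9.146×10^-4 K/W
R_total = 0.01983 K/W
Q = ΔT / R_total = 201 / 0.01983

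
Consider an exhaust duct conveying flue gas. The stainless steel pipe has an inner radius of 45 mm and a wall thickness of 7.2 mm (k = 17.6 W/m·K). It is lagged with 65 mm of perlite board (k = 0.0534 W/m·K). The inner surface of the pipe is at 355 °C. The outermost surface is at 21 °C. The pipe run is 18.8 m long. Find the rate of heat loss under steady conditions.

Treating each annulus and film as a series resistance:
R_stainless steel pipe wall = ln(52.2/45)/(2π×17.6×18.8) = 7.139×10^-5 K/W
R_perlite board = ln(117.2/52.2)/(2π×0.0534×18.8) = 0.1282 K/W
R_total = 0.1283 K/W
Q = ΔT/R_total = 334/0.1283

Q ≈ 2600 W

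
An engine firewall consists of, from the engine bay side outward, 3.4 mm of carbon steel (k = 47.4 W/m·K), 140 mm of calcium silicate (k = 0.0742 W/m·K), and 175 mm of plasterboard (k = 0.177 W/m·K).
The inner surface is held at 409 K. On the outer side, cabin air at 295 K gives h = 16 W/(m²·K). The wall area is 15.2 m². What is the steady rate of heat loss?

Q ≈ 590 W

Using the resistance-network approach (series):
R_carbon steel = L/(kA) = 0.0034/(47.4×15.2) = 4.719×10^-6 K/W
R_calcium silicate = L/(kA) = 0.14/(0.0742×15.2) = 0.1241 K/W
R_plasterboard = L/(kA) = 0.175/(0.177×15.2) = 0.06505 K/W
R_outer film = 1/(h_o·A) = 1/(16×15.2) = 0.004112 K/W
R_total = 0.1933 K/W
Q = ΔT / R_total = 114 / 0.1933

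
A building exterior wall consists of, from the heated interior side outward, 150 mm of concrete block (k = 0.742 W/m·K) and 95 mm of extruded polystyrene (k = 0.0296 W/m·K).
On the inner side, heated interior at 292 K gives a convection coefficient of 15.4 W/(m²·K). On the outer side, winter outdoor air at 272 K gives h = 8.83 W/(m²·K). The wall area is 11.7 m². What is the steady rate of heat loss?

Thermal resistances in series:
R_inner film = 1/(h_i·A) = 1/(15.4×11.7) = 0.00555 K/W
R_concrete block = L/(kA) = 0.15/(0.742×11.7) = 0.01728 K/W
R_extruded polystyrene = L/(kA) = 0.095/(0.0296×11.7) = 0.2743 K/W
R_outer film = 1/(h_o·A) = 1/(8.83×11.7) = 0.00968 K/W
R_total = 0.3068 K/W
Q = ΔT / R_total = 20 / 0.3068

Q ≈ 65.2 W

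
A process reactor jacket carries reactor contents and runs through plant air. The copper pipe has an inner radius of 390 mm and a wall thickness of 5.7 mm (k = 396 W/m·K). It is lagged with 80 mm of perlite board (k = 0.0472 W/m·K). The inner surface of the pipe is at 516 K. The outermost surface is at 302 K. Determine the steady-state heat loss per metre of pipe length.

Per-layer cylindrical resistances, series-summed:
R_copper pipe wall = ln(395.7/390)/(2π×396×1) = 5.832×10^-6 K/W
R_perlite board = ln(475.7/395.7)/(2π×0.0472×1) = 0.6209 K/W
R_total = 0.6209 K/W
Q = ΔT/R_total = 214/0.6209

q′ ≈ 345 W/m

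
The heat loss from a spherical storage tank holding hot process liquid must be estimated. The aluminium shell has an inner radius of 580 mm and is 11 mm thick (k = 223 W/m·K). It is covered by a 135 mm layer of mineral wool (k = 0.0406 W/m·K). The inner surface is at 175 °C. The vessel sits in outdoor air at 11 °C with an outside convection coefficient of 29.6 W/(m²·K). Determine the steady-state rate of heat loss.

Q ≈ 264 W

Spherical conduction: R = (1/r_in − 1/r_out)/(4πk) per layer; series-sum.
R_aluminium shell = (1/0.58 − 1/0.591)/(4π×223) = 1.145×10^-5 K/W
R_mineral wool = (1/0.591 − 1/0.726)/(4π×0.0406) = 0.6167 K/W
R_outer film = 1/(h·4πr_o²) = 1/(29.6×4π×0.726²) = 0.005101 K/W
R_total = 0.6218 K/W
Q = ΔT/R_total = 164/0.6218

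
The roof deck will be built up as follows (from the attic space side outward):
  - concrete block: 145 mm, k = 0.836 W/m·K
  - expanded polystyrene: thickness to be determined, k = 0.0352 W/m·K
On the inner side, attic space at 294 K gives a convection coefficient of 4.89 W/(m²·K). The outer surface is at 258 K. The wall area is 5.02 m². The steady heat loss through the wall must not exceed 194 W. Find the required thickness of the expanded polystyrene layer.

Model the wall as resistances in series:
R_inner film = 1/(h_i·A) = 1/(4.89×5.02) = 0.04074 K/W
R_concrete block = L/(kA) = 0.145/(0.836×5.02) = 0.03455 K/W
Sum of the known resistances R_other = 0.07529 K/W
Required total resistance R_tot = ΔT/Q_allow = 36/194 = 0.1856 K/W
R_expanded polystyrene = R_tot − R_other = 0.1103 K/W
L = R·k·A = 0.1103×0.0352×5.02

L ≈ 19.5 mm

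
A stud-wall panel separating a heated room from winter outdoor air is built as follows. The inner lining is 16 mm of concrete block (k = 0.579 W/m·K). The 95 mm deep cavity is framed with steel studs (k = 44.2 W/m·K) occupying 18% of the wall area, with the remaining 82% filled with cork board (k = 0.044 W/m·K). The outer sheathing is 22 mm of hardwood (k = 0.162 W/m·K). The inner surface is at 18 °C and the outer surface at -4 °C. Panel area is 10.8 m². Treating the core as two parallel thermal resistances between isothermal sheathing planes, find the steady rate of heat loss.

Q ≈ 1360 W

Sheathing layers in series; stud and cavity paths in parallel between them.
R_inner = 0.016/(0.579×10.8) = 0.002559 K/W
R_stud  = 0.095/(44.2×0.18×10.8) = 0.001106 K/W
R_cav   = 0.095/(0.044×0.82×10.8) = 0.2438 K/W
1/R_core = 1/R_stud + 1/R_cav → R_core = 0.001101 K/W
R_outer = 0.022/(0.162×10.8) = 0.01257 K/W
R_total = 0.01623 K/W
Q = ΔT/R_total = 22/0.01623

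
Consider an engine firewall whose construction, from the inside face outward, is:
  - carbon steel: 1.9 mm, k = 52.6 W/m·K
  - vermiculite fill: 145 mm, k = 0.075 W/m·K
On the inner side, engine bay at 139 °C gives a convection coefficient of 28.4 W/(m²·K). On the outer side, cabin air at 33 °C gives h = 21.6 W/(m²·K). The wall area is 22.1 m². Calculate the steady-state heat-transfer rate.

Q ≈ 1160 W

Model the wall as resistances in series:
R_inner film = 1/(h_i·A) = 1/(28.4×22.1) = 0.001593 K/W
R_carbon steel = L/(kA) = 0.0019/(52.6×22.1) = 1.634×10^-6 K/W
R_vermiculite fill = L/(kA) = 0.145/(0.075×22.1) = 0.08748 K/W
R_outer film = 1/(h_o·A) = 1/(21.6×22.1) = 0.002095 K/W
R_total = 0.09117 K/W
Q = ΔT / R_total = 106 / 0.09117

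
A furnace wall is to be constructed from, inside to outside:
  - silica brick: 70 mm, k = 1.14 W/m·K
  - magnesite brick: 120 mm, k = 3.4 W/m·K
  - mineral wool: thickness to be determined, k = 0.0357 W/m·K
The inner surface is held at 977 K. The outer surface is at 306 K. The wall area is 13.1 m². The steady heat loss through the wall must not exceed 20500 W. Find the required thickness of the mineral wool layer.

Using the resistance-network approach (series):
R_silica brick = L/(kA) = 0.07/(1.14×13.1) = 0.004687 K/W
R_magnesite brick = L/(kA) = 0.12/(3.4×13.1) = 0.002694 K/W
Sum of the known resistances R_other = 0.007381 K/W
Required total resistance R_tot = ΔT/Q_allow = 671/20500 = 0.03273 K/W
R_mineral wool = R_tot − R_other = 0.02535 K/W
L = R·k·A = 0.02535×0.0357×13.1

L ≈ 11.9 mm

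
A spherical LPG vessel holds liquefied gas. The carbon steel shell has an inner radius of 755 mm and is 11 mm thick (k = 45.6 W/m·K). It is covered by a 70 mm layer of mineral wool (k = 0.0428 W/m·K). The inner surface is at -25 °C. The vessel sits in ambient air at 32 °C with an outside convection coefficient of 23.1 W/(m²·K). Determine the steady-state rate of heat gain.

Radial (spherical) resistances in series:
R_carbon steel shell = (1/0.755 − 1/0.766)/(4π×45.6) = 3.319×10^-5 K/W
R_mineral wool = (1/0.766 − 1/0.836)/(4π×0.0428) = 0.2032 K/W
R_outer film = 1/(h·4πr_o²) = 1/(23.1×4π×0.836²) = 0.004929 K/W
R_total = 0.2082 K/W
Q = ΔT/R_total = 57/0.2082

Q ≈ 274 W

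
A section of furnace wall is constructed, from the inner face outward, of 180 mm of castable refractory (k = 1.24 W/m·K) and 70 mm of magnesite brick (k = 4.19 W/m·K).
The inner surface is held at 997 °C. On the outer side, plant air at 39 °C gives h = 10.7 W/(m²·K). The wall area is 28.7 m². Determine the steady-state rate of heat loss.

Treating each layer as a thermal resistance in series:
R_castable refractory = L/(kA) = 0.18/(1.24×28.7) = 0.005058 K/W
R_magnesite brick = L/(kA) = 0.07/(4.19×28.7) = 5.821×10^-4 K/W
R_outer film = 1/(h_o·A) = 1/(10.7×28.7) = 0.003256 K/W
R_total = 0.008896 K/W
Q = ΔT / R_total = 958 / 0.008896

Q ≈ 108000 W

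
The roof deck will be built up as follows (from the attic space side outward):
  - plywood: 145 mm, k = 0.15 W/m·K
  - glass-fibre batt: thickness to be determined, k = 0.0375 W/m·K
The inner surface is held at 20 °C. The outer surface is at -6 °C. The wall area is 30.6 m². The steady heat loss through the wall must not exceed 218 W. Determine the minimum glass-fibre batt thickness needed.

L ≈ 101 mm

Model the wall as resistances in series:
R_plywood = L/(kA) = 0.145/(0.15×30.6) = 0.03159 K/W
Sum of the known resistances R_other = 0.03159 K/W
Required total resistance R_tot = ΔT/Q_allow = 26/218 = 0.1193 K/W
R_glass-fibre batt = R_tot − R_other = 0.08768 K/W
L = R·k·A = 0.08768×0.0375×30.6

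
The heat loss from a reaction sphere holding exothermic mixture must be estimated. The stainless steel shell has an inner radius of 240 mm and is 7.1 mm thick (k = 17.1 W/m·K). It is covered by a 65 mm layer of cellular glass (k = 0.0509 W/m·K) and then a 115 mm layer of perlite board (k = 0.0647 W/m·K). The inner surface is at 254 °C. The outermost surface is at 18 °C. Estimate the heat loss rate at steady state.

For a spherical shell R = (1/r₁ − 1/r₂)/(4πk); film R = 1/(h·4πr²). In series:
R_stainless steel shell = (1/0.24 − 1/0.2471)/(4π×17.1) = 5.571×10^-4 K/W
R_cellular glass = (1/0.2471 − 1/0.3121)/(4π×0.0509) = 1.318 K/W
R_perlite board = (1/0.3121 − 1/0.4271)/(4π×0.0647) = 1.061 K/W
R_total = 2.379 K/W
Q = ΔT/R_total = 236/2.379

Q ≈ 99.2 W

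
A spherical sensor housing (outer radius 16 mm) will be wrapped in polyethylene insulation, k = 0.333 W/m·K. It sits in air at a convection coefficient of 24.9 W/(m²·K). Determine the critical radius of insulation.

r_cr ≈ 26.7 mm

For a sphere r_cr = 2k/h = 2×0.333/24.9
r_cr = 26.7 mm; since the bare radius (16 mm) is below r_cr, adding a thin layer of insulation will *increase* heat loss.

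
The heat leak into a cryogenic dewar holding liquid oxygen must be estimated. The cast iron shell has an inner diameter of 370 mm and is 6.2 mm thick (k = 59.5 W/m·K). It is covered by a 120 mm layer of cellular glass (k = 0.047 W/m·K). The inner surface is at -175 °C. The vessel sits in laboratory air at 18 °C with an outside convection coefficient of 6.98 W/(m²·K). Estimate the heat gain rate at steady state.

Q ≈ 54.6 W

Radial (spherical) resistances in series:
R_cast iron shell = (1/0.185 − 1/0.1912)/(4π×59.5) = 2.344×10^-4 K/W
R_cellular glass = (1/0.1912 − 1/0.3112)/(4π×0.047) = 3.415 K/W
R_outer film = 1/(h·4πr_o²) = 1/(6.98×4π×0.3112²) = 0.1177 K/W
R_total = 3.533 K/W
Q = ΔT/R_total = 193/3.533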